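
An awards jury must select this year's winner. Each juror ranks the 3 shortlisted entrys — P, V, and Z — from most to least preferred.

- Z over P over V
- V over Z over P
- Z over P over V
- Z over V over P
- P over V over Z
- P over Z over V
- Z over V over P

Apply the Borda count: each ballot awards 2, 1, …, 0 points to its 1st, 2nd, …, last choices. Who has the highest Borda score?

Borda scores:
  P: 1 + 0 + 1 + 0 + 2 + 2 + 0 = 6
  V: 0 + 2 + 0 + 1 + 1 + 0 + 1 = 5
  Z: 2 + 1 + 2 + 2 + 0 + 1 + 2 = 10
Z has the highest total.

Z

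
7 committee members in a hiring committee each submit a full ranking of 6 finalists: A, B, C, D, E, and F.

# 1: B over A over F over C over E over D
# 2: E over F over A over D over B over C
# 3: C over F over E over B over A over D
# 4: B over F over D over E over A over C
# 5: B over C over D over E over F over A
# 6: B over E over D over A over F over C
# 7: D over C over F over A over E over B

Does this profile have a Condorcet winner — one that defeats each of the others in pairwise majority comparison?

Head-to-head results (7 voters total):
A vs B: B wins 5–2.
A vs C: A wins 4–3.
A vs D: D wins 4–3.
A vs E: E wins 5–2.
A vs F: F wins 5–2.
B vs C: B wins 5–2.
B vs D: B wins 5–2.
B vs E: B wins 4–3.
B vs F: B wins 4–3.
C vs D: D wins 4–3.
C vs E: C wins 4–3.
C vs F: F wins 4–3.
D vs E: E wins 4–3.
D vs F: F wins 4–3.
E vs F: F wins 4–3.
B beats each rival — A (5–2), C (5–2), D (5–2), E (4–3), F (4–3) — so B is the Condorcet winner.

Yes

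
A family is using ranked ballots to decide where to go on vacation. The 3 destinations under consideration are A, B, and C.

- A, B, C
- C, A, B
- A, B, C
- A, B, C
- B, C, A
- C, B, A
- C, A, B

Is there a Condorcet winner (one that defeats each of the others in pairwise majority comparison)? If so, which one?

No Condorcet winner

Head-to-head results (7 voters total):
A vs B: A wins 5–2.
A vs C: C wins 4–3.
B vs C: B wins 4–3.
No candidate beats all others: A beats B beats C beats A, a majority cycle.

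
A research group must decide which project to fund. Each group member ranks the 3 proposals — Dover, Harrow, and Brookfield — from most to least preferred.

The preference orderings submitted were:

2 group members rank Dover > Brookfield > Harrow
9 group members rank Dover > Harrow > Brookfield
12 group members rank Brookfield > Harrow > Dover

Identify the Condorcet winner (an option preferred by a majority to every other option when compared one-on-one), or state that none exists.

Head-to-head results (23 voters total):
Dover vs Harrow: Harrow wins 12–11.
Dover vs Brookfield: Brookfield wins 12–11.
Harrow vs Brookfield: Brookfield wins 14–9.
Brookfield beats each rival — Dover (12–11), Harrow (14–9) — so Brookfield is the Condorcet winner.

Brookfield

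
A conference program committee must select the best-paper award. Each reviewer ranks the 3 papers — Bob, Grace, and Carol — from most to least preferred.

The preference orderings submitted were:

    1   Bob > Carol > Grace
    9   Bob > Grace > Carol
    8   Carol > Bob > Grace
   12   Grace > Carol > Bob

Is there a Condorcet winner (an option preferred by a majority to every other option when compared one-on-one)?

No

Head-to-head results (30 voters total):
Bob vs Grace: Bob wins 18–12.
Bob vs Carol: Carol wins 20–10.
Grace vs Carol: Grace wins 21–9.
No candidate beats all others: Bob beats Grace beats Carol beats Bob, a majority cycle.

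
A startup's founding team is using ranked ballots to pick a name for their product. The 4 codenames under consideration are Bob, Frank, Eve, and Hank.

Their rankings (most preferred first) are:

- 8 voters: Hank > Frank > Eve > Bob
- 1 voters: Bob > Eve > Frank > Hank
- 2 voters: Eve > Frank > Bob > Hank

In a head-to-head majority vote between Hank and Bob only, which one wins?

Hank

Ballots ranking Hank above Bob: 8.
Ballots ranking Bob above Hank: 1+2 = 3.
Hank wins the head-to-head, 8–3.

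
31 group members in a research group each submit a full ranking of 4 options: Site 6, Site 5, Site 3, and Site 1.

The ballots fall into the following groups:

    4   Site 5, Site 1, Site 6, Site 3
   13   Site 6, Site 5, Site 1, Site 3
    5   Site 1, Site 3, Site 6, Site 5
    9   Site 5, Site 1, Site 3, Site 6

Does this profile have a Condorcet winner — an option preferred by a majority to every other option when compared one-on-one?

Head-to-head results (31 voters total):
Site 6 vs Site 5: Site 6 wins 18–13.
Site 6 vs Site 3: Site 6 wins 17–14.
Site 6 vs Site 1: Site 1 wins 18–13.
Site 5 vs Site 3: Site 5 wins 26–5.
Site 5 vs Site 1: Site 5 wins 26–5.
Site 3 vs Site 1: Site 1 wins 31–0.
No candidate beats all others: Site 6 beats Site 5 beats Site 1 beats Site 6, a majority cycle.

No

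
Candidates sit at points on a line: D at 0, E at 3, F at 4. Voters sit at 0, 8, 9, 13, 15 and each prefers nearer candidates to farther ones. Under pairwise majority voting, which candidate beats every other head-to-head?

F

With single-peaked preferences on a line, the Condorcet winner is the candidate closest to the median voter.
The median voter (position 9) is closest to F at 4.
Check: F vs D — voters closer to F: 4 of 5.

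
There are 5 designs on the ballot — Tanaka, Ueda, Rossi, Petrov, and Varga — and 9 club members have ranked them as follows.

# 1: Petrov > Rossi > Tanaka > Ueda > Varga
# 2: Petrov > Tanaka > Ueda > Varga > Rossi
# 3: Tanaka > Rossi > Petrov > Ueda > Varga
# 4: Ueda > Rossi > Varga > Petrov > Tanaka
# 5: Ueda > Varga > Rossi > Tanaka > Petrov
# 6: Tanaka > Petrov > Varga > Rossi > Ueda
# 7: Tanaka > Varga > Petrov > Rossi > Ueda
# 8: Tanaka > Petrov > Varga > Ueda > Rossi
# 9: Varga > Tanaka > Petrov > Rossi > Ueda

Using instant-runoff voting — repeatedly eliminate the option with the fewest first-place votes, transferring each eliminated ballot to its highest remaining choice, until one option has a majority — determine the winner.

Tanaka

Round 1: Tanaka 4, Ueda 2, Petrov 2, Varga 1, Rossi 0. Rossi has the fewest and is eliminated.
Round 2: Tanaka 4, Ueda 2, Petrov 2, Varga 1. Varga has the fewest and is eliminated.
Round 3: Tanaka 5, Ueda 2, Petrov 2. Tanaka has a majority.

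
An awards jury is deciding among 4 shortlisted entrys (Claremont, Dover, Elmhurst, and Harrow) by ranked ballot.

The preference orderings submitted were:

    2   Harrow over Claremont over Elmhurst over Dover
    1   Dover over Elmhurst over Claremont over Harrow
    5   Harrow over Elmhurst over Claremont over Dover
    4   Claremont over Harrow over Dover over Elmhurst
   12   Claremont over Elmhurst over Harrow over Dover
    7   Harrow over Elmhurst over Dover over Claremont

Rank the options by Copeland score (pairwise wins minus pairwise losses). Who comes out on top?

Claremont

Pairwise results:
  Claremont vs Dover: Claremont wins 23–8.
  Claremont vs Elmhurst: Claremont wins 18–13.
  Claremont vs Harrow: Claremont wins 17–14.
  Dover vs Elmhurst: Elmhurst wins 26–5.
  Dover vs Harrow: Harrow wins 30–1.
  Elmhurst vs Harrow: Harrow wins 18–13.
Copeland scores (wins − losses):
  Claremont: 3 − 0 = 3
  Dover: 0 − 3 = -3
  Elmhurst: 1 − 2 = -1
  Harrow: 2 − 1 = 1
Claremont has the best Copeland score.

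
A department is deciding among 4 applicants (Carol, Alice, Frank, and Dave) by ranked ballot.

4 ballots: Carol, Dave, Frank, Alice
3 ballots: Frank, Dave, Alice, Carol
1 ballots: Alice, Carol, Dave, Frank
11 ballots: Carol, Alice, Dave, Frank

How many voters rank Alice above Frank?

12

Ballots ranking Alice above Frank: 1+11 = 12.
Ballots ranking Frank above Alice: 4+3 = 7.
So 12 of 19 voters prefer Alice to Frank.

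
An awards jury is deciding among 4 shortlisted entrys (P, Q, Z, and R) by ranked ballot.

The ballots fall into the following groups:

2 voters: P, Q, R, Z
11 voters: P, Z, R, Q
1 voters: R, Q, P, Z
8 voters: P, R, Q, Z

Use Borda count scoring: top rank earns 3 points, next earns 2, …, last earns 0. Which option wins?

P

Borda scores:
  P: 2·3 + 11·3 + 1 + 8·3 = 64
  Q: 2·2 + 11·0 + 2 + 8·1 = 14
  Z: 2·0 + 11·2 + 0 + 8·0 = 22
  R: 2·1 + 11·1 + 3 + 8·2 = 32
P has the highest total.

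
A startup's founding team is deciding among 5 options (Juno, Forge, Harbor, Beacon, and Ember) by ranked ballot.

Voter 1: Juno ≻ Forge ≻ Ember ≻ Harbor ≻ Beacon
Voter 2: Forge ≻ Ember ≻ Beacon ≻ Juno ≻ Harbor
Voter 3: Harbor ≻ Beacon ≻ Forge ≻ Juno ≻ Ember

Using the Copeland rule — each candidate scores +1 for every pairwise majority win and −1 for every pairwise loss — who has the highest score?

Forge

Pairwise results:
  Juno vs Forge: Forge wins 2–1.
  Juno vs Harbor: Juno wins 2–1.
  Juno vs Beacon: Beacon wins 2–1.
  Juno vs Ember: Juno wins 2–1.
  Forge vs Harbor: Forge wins 2–1.
  Forge vs Beacon: Forge wins 2–1.
  Forge vs Ember: Forge wins 3–0.
  Harbor vs Beacon: Harbor wins 2–1.
  Harbor vs Ember: Ember wins 2–1.
  Beacon vs Ember: Ember wins 2–1.
Copeland scores (wins − losses):
  Juno: 2 − 2 = 0
  Forge: 4 − 0 = 4
  Harbor: 1 − 3 = -2
  Beacon: 1 − 3 = -2
  Ember: 2 − 2 = 0
Forge has the best Copeland score.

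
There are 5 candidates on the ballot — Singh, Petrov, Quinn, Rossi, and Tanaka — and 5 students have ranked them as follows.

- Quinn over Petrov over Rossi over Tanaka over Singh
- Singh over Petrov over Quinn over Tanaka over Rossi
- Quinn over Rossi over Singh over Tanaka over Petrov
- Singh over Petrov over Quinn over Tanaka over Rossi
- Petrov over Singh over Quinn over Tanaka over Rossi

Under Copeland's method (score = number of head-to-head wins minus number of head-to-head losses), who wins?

Pairwise results:
  Singh vs Petrov: Singh wins 3–2.
  Singh vs Quinn: Singh wins 3–2.
  Singh vs Rossi: Singh wins 3–2.
  Singh vs Tanaka: Singh wins 4–1.
  Petrov vs Quinn: Petrov wins 3–2.
  Petrov vs Rossi: Petrov wins 4–1.
  Petrov vs Tanaka: Petrov wins 4–1.
  Quinn vs Rossi: Quinn wins 5–0.
  Quinn vs Tanaka: Quinn wins 5–0.
  Rossi vs Tanaka: Tanaka wins 3–2.
Copeland scores (wins − losses):
  Singh: 4 − 0 = 4
  Petrov: 3 − 1 = 2
  Quinn: 2 − 2 = 0
  Rossi: 0 − 4 = -4
  Tanaka: 1 − 3 = -2
Singh has the best Copeland score.

Singh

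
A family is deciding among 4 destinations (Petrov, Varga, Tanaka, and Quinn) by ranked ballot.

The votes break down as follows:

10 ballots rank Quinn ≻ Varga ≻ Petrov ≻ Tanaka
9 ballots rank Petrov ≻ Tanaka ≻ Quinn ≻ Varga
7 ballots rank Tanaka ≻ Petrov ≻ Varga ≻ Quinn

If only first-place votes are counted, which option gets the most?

First-place vote totals:
  Petrov: 9
  Varga: 0
  Tanaka: 7
  Quinn: 10
Quinn has the most first-place votes.

Quinn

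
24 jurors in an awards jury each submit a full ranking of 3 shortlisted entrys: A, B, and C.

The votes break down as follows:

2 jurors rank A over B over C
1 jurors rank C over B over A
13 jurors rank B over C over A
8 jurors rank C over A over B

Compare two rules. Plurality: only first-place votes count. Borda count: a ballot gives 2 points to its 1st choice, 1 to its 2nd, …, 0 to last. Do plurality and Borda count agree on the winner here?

Plurality first-place counts: A 2, B 13, C 9 → B.
Borda totals: A 12, B 29, C 31 → C.
The two rules disagree: plurality picks B, Borda picks C.

No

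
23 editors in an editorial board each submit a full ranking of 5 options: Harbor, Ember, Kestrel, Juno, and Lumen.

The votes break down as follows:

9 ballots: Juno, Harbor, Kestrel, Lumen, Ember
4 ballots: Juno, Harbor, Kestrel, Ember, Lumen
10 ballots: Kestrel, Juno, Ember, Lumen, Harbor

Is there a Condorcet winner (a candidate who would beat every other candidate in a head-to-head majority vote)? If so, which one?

Juno

Head-to-head results (23 voters total):
Harbor vs Ember: Harbor wins 13–10.
Harbor vs Kestrel: Harbor wins 13–10.
Harbor vs Juno: Juno wins 23–0.
Harbor vs Lumen: Harbor wins 13–10.
Ember vs Kestrel: Kestrel wins 23–0.
Ember vs Juno: Juno wins 23–0.
Ember vs Lumen: Ember wins 14–9.
Kestrel vs Juno: Juno wins 13–10.
Kestrel vs Lumen: Kestrel wins 23–0.
Juno vs Lumen: Juno wins 23–0.
Juno beats each rival — Harbor (23–0), Ember (23–0), Kestrel (13–10), Lumen (23–0) — so Juno is the Condorcet winner.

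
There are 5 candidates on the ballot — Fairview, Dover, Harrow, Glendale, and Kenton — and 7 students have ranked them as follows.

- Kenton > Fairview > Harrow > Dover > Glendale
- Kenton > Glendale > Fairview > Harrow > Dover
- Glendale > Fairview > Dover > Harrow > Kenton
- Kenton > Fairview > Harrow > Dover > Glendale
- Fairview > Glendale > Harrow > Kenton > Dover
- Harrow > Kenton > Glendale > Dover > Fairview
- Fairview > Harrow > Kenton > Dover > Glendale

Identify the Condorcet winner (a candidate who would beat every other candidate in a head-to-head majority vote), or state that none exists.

There is no Condorcet winner

Head-to-head results (7 voters total):
Fairview vs Dover: Fairview wins 6–1.
Fairview vs Harrow: Fairview wins 6–1.
Fairview vs Glendale: Fairview wins 4–3.
Fairview vs Kenton: Kenton wins 4–3.
Dover vs Harrow: Harrow wins 6–1.
Dover vs Glendale: Glendale wins 4–3.
Dover vs Kenton: Kenton wins 6–1.
Harrow vs Glendale: Harrow wins 4–3.
Harrow vs Kenton: Harrow wins 4–3.
Glendale vs Kenton: Kenton wins 5–2.
No candidate beats all others: Fairview beats Harrow beats Kenton beats Fairview, a majority cycle.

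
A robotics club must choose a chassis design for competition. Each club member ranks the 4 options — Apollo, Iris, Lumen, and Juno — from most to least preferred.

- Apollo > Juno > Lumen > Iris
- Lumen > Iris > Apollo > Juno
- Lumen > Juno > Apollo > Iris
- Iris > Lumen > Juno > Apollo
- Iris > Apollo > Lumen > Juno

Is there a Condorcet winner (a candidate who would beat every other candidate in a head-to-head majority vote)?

Head-to-head results (5 voters total):
Apollo vs Iris: Iris wins 3–2.
Apollo vs Lumen: Lumen wins 3–2.
Apollo vs Juno: Apollo wins 3–2.
Iris vs Lumen: Lumen wins 3–2.
Iris vs Juno: Iris wins 3–2.
Lumen vs Juno: Lumen wins 4–1.
Lumen beats each rival — Apollo (3–2), Iris (3–2), Juno (4–1) — so Lumen is the Condorcet winner.

Yes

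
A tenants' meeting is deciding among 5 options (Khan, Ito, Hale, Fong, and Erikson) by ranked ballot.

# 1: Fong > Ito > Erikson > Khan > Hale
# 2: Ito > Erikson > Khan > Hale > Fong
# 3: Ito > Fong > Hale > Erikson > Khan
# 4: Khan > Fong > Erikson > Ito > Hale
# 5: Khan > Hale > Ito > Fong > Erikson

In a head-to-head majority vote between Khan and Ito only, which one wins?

Ballots ranking Khan above Ito: 2.
Ballots ranking Ito above Khan: 3.
Ito wins the head-to-head, 3–2.

Ito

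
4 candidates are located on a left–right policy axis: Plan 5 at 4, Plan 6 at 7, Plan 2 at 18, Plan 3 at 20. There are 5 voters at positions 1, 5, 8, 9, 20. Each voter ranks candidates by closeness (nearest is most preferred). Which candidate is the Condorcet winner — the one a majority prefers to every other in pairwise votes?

Plan 6

With single-peaked preferences on a line, the Condorcet winner is the candidate closest to the median voter.
The median voter (position 8) is closest to Plan 6 at 7.
Check: Plan 6 vs Plan 2 — voters closer to Plan 6: 4 of 5.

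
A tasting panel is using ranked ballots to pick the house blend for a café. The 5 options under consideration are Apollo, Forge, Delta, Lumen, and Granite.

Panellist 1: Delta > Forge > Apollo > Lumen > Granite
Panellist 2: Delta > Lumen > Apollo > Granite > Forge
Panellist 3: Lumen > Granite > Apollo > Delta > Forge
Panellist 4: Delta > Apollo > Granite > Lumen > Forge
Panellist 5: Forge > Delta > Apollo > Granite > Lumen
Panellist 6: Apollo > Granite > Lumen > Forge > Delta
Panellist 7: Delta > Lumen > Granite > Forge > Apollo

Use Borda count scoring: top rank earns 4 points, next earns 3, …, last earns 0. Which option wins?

Delta

Borda scores:
  Apollo: 2 + 2 + 2 + 3 + 2 + 4 + 0 = 15
  Forge: 3 + 0 + 0 + 0 + 4 + 1 + 1 = 9
  Delta: 4 + 4 + 1 + 4 + 3 + 0 + 4 = 20
  Lumen: 1 + 3 + 4 + 1 + 0 + 2 + 3 = 14
  Granite: 0 + 1 + 3 + 2 + 1 + 3 + 2 = 12
Delta has the highest total.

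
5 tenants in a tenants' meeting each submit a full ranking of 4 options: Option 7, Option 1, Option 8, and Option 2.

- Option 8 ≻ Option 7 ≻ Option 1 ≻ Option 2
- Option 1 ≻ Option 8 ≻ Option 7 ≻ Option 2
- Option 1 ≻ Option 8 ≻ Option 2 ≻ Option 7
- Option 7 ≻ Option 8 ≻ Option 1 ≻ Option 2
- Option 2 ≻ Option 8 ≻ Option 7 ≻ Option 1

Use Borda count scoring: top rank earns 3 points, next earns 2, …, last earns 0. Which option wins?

Option 8

Borda scores:
  Option 7: 2 + 1 + 0 + 3 + 1 = 7
  Option 1: 1 + 3 + 3 + 1 + 0 = 8
  Option 8: 3 + 2 + 2 + 2 + 2 = 11
  Option 2: 0 + 0 + 1 + 0 + 3 = 4
Option 8 has the highest total.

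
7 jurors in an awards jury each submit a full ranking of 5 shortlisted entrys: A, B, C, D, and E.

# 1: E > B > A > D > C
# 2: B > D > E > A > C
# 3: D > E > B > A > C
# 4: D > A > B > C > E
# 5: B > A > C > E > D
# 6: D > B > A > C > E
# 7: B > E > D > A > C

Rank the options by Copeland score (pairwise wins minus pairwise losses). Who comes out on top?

B

Pairwise results:
  A vs B: B wins 6–1.
  A vs C: A wins 7–0.
  A vs D: D wins 5–2.
  A vs E: E wins 4–3.
  B vs C: B wins 7–0.
  B vs D: B wins 4–3.
  B vs E: B wins 5–2.
  C vs D: D wins 6–1.
  C vs E: E wins 4–3.
  D vs E: D wins 4–3.
Copeland scores (wins − losses):
  A: 1 − 3 = -2
  B: 4 − 0 = 4
  C: 0 − 4 = -4
  D: 3 − 1 = 2
  E: 2 − 2 = 0
B has the best Copeland score.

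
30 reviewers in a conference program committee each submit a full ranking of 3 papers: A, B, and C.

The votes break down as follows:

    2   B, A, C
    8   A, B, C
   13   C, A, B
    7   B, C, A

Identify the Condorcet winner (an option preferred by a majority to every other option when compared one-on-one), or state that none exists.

There is no Condorcet winner

Head-to-head results (30 voters total):
A vs B: A wins 21–9.
A vs C: C wins 20–10.
B vs C: B wins 17–13.
No candidate beats all others: A beats B beats C beats A, a majority cycle.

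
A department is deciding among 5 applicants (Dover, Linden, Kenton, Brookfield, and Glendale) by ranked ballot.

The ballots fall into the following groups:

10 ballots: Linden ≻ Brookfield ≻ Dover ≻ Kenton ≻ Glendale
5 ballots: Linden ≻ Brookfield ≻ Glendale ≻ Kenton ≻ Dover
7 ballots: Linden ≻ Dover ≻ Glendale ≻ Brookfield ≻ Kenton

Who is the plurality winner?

First-place vote totals:
  Dover: 0
  Linden: 22
  Kenton: 0
  Brookfield: 0
  Glendale: 0
Linden has the most first-place votes.

Linden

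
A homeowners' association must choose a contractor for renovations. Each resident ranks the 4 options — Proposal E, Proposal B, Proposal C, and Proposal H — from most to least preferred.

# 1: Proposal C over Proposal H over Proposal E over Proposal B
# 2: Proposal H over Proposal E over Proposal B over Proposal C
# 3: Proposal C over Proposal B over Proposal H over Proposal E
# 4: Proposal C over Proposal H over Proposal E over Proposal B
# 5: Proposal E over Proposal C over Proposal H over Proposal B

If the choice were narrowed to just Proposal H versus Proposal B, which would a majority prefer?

Ballots ranking Proposal H above Proposal B: 4.
Ballots ranking Proposal B above Proposal H: 1.
Proposal H wins the head-to-head, 4–1.

Proposal H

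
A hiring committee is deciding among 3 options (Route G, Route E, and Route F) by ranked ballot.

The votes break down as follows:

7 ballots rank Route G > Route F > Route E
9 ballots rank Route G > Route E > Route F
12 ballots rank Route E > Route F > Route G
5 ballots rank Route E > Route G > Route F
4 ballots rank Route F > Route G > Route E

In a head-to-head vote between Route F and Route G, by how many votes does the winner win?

5

Ballots ranking Route F above Route G: 12+4 = 16.
Ballots ranking Route G above Route F: 7+9+5 = 21.
Route G wins 21–16, a margin of 5.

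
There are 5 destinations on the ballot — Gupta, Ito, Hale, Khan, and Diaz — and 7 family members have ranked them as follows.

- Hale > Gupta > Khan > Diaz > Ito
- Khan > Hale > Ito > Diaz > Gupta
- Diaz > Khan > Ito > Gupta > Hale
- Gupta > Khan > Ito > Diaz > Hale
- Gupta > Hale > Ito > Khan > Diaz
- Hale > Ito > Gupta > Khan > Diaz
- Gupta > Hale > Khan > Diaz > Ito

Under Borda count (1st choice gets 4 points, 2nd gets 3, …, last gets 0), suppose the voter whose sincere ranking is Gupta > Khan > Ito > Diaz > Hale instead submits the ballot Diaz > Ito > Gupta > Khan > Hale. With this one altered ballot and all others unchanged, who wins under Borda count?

Hale

Borda totals with the altered ballot: Gupta 16, Ito 12, Hale 17, Khan 14, Diaz 11.
The switch changes the winner from Gupta to Hale.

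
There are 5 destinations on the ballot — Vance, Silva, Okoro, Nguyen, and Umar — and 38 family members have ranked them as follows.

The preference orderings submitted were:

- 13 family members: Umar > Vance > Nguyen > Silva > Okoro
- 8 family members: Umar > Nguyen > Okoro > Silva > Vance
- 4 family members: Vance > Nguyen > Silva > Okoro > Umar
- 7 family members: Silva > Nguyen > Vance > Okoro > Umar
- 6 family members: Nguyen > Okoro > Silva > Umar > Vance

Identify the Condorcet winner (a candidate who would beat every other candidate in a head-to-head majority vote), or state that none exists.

Head-to-head results (38 voters total):
Vance vs Silva: Silva wins 21–17.
Vance vs Okoro: Vance wins 24–14.
Vance vs Nguyen: Nguyen wins 21–17.
Vance vs Umar: Umar wins 27–11.
Silva vs Okoro: Silva wins 24–14.
Silva vs Nguyen: Nguyen wins 31–7.
Silva vs Umar: Umar wins 21–17.
Okoro vs Nguyen: Nguyen wins 38–0.
Okoro vs Umar: Umar wins 21–17.
Nguyen vs Umar: Umar wins 21–17.
Umar beats each rival — Vance (27–11), Silva (21–17), Okoro (21–17), Nguyen (21–17) — so Umar is the Condorcet winner.

Umar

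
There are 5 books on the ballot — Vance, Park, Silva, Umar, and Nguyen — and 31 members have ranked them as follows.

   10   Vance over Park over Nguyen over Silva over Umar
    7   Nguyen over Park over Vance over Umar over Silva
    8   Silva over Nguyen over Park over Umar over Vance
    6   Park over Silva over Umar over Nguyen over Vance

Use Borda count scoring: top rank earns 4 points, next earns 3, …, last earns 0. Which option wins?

Borda scores:
  Vance: 10·4 + 7·2 + 8·0 + 6·0 = 54
  Park: 10·3 + 7·3 + 8·2 + 6·4 = 91
  Silva: 10·1 + 7·0 + 8·4 + 6·3 = 60
  Umar: 10·0 + 7·1 + 8·1 + 6·2 = 27
  Nguyen: 10·2 + 7·4 + 8·3 + 6·1 = 78
Park has the highest total.

Park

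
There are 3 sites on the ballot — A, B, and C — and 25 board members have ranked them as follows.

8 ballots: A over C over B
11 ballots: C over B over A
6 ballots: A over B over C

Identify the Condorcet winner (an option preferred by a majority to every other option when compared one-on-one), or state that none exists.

Head-to-head results (25 voters total):
A vs B: A wins 14–11.
A vs C: A wins 14–11.
B vs C: C wins 19–6.
A beats each rival — B (14–11), C (14–11) — so A is the Condorcet winner.

A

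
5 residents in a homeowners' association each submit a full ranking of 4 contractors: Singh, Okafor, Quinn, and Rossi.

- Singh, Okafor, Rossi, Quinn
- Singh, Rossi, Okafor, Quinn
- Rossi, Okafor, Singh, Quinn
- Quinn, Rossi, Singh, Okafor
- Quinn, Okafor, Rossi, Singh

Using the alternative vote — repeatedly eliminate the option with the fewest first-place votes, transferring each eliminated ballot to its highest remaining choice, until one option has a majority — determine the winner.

Singh

Round 1: Singh 2, Quinn 2, Rossi 1, Okafor 0. Okafor has the fewest and is eliminated.
Round 2: Singh 2, Quinn 2, Rossi 1. Rossi has the fewest and is eliminated.
Round 3: Singh 3, Quinn 2. Singh has a majority.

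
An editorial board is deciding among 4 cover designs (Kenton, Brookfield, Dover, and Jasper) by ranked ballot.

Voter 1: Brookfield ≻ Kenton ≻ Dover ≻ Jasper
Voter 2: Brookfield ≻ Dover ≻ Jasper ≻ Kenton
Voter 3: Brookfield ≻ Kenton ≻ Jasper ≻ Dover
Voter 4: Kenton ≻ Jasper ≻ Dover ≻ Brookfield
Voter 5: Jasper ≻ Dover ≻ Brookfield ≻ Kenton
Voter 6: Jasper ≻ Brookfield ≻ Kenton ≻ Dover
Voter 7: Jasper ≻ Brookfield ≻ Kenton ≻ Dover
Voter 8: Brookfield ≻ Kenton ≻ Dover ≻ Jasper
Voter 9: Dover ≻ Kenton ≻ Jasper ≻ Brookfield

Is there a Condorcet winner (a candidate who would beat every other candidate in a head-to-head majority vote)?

Head-to-head results (9 voters total):
Kenton vs Brookfield: Brookfield wins 7–2.
Kenton vs Dover: Kenton wins 6–3.
Kenton vs Jasper: Kenton wins 5–4.
Brookfield vs Dover: Brookfield wins 6–3.
Brookfield vs Jasper: Jasper wins 5–4.
Dover vs Jasper: Jasper wins 5–4.
No candidate beats all others: Kenton beats Jasper beats Brookfield beats Kenton, a majority cycle.

No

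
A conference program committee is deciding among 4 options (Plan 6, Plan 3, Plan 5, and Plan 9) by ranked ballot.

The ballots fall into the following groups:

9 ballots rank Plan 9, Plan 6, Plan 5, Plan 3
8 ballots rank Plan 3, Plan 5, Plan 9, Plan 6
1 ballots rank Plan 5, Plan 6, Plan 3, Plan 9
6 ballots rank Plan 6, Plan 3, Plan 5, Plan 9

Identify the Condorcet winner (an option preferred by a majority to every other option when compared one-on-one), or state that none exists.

Head-to-head results (24 voters total):
Plan 6 vs Plan 3: Plan 6 wins 16–8.
Plan 6 vs Plan 5: Plan 6 wins 15–9.
Plan 6 vs Plan 9: Plan 9 wins 17–7.
Plan 3 vs Plan 5: Plan 3 wins 14–10.
Plan 3 vs Plan 9: Plan 3 wins 15–9.
Plan 5 vs Plan 9: Plan 5 wins 15–9.
No candidate beats all others: Plan 6 beats Plan 3 beats Plan 9 beats Plan 6, a majority cycle.

None — there is no Condorcet winner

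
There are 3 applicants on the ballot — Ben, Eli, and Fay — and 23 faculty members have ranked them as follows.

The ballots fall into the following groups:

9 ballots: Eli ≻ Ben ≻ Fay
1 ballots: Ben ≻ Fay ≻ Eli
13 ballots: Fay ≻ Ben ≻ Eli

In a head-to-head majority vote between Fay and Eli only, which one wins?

Ballots ranking Fay above Eli: 1+13 = 14.
Ballots ranking Eli above Fay: 9.
Fay wins the head-to-head, 14–9.

Fay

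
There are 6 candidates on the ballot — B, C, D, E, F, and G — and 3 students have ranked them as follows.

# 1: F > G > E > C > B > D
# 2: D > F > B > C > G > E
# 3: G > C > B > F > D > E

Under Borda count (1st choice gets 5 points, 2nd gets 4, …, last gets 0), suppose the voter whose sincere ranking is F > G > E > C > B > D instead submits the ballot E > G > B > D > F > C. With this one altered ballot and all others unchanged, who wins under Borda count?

G

Borda totals with the altered ballot: B 9, C 6, D 8, E 5, F 7, G 10.
The switch changes the winner from F to G.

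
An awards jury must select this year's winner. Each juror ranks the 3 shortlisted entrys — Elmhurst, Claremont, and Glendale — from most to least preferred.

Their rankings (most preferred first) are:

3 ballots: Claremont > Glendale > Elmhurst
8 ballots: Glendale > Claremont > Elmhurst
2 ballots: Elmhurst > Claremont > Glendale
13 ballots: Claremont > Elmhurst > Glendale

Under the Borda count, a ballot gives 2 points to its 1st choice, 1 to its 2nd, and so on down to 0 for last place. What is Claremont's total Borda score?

42

Borda scores:
  Elmhurst: 3·0 + 8·0 + 2·2 + 13·1 = 17
  Claremont: 3·2 + 8·1 + 2·1 + 13·2 = 42
  Glendale: 3·1 + 8·2 + 2·0 + 13·0 = 19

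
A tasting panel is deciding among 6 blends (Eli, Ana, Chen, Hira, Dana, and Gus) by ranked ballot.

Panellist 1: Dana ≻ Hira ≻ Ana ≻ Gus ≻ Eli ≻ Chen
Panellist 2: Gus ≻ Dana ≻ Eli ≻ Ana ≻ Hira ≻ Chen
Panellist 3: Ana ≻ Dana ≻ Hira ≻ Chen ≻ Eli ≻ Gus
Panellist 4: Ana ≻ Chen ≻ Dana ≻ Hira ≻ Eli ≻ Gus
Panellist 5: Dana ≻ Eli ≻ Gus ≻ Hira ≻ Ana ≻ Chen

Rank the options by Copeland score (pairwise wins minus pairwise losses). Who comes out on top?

Pairwise results:
  Eli vs Ana: Ana wins 3–2.
  Eli vs Chen: Eli wins 3–2.
  Eli vs Hira: Hira wins 3–2.
  Eli vs Dana: Dana wins 5–0.
  Eli vs Gus: Eli wins 3–2.
  Ana vs Chen: Ana wins 5–0.
  Ana vs Hira: Ana wins 3–2.
  Ana vs Dana: Dana wins 3–2.
  Ana vs Gus: Ana wins 3–2.
  Chen vs Hira: Hira wins 4–1.
  Chen vs Dana: Dana wins 4–1.
  Chen vs Gus: Gus wins 3–2.
  Hira vs Dana: Dana wins 5–0.
  Hira vs Gus: Hira wins 3–2.
  Dana vs Gus: Dana wins 4–1.
Copeland scores (wins − losses):
  Eli: 2 − 3 = -1
  Ana: 4 − 1 = 3
  Chen: 0 − 5 = -5
  Hira: 3 − 2 = 1
  Dana: 5 − 0 = 5
  Gus: 1 − 4 = -3
Dana has the best Copeland score.

Dana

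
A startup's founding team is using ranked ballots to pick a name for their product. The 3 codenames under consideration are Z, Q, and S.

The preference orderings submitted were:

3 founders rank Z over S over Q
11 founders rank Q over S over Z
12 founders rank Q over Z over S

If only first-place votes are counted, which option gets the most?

Q

First-place vote totals:
  Z: 3
  Q: 23
  S: 0
Q has the most first-place votes.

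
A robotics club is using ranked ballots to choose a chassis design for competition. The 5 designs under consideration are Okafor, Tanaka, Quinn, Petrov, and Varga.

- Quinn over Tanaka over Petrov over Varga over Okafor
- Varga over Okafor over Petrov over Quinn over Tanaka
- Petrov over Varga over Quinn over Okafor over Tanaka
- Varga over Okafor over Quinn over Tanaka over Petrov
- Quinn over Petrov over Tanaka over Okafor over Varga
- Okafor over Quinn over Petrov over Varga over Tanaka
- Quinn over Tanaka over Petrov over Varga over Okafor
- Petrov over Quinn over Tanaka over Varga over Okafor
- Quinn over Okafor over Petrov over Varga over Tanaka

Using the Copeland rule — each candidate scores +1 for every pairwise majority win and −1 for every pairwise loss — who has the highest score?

Quinn

Pairwise results:
  Okafor vs Tanaka: Okafor wins 5–4.
  Okafor vs Quinn: Quinn wins 6–3.
  Okafor vs Petrov: Petrov wins 5–4.
  Okafor vs Varga: Varga wins 6–3.
  Tanaka vs Quinn: Quinn wins 9–0.
  Tanaka vs Petrov: Petrov wins 6–3.
  Tanaka vs Varga: Varga wins 5–4.
  Quinn vs Petrov: Quinn wins 6–3.
  Quinn vs Varga: Quinn wins 6–3.
  Petrov vs Varga: Petrov wins 7–2.
Copeland scores (wins − losses):
  Okafor: 1 − 3 = -2
  Tanaka: 0 − 4 = -4
  Quinn: 4 − 0 = 4
  Petrov: 3 − 1 = 2
  Varga: 2 − 2 = 0
Quinn has the best Copeland score.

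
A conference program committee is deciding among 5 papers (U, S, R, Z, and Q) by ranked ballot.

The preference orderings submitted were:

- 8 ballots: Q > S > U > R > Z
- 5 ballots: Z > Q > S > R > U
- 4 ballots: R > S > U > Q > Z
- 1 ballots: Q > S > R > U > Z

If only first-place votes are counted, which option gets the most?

Q

First-place vote totals:
  U: 0
  S: 0
  R: 4
  Z: 5
  Q: 9
Q has the most first-place votes.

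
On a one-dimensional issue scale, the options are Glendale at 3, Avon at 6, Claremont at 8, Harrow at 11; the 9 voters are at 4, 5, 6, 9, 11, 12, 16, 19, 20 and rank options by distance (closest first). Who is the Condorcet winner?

Harrow

With single-peaked preferences on a line, the Condorcet winner is the candidate closest to the median voter.
The median voter (position 11) is closest to Harrow at 11.
Check: Harrow vs Claremont — voters closer to Harrow: 5 of 9.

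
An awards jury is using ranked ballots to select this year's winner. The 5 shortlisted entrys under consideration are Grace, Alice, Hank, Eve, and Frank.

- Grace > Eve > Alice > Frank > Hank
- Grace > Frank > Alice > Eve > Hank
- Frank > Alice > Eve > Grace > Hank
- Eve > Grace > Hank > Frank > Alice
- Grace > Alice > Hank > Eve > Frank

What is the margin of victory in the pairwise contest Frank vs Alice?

Ballots ranking Frank above Alice: 3.
Ballots ranking Alice above Frank: 2.
Frank wins 3–2, a margin of 1.

1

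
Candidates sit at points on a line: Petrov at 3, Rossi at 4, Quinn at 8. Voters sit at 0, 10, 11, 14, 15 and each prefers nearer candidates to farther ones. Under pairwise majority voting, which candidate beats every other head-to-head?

Quinn

With single-peaked preferences on a line, the Condorcet winner is the candidate closest to the median voter.
The median voter (position 11) is closest to Quinn at 8.
Check: Quinn vs Rossi — voters closer to Quinn: 4 of 5.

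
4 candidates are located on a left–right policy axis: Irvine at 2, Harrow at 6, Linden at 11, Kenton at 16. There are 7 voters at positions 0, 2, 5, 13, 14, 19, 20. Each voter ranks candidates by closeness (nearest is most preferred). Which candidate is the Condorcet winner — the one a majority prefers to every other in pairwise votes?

With single-peaked preferences on a line, the Condorcet winner is the candidate closest to the median voter.
The median voter (position 13) is closest to Linden at 11.
Check: Linden vs Kenton — voters closer to Linden: 4 of 7.

Linden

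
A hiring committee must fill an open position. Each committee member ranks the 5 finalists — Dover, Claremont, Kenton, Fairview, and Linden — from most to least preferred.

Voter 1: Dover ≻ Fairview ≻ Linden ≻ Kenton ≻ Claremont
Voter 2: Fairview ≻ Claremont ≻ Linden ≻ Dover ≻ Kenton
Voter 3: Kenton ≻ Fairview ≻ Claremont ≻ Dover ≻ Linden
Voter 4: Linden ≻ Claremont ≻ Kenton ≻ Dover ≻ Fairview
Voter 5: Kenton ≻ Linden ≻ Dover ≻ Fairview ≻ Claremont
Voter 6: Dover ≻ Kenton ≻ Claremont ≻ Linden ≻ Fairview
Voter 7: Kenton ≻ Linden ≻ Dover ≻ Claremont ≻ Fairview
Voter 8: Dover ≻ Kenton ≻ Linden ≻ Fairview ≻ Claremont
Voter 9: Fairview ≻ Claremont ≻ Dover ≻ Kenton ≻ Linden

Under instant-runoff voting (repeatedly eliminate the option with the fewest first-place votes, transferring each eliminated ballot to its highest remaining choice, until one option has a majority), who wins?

Dover

Round 1: Dover 3, Kenton 3, Fairview 2, Linden 1, Claremont 0. Claremont has the fewest and is eliminated.
Round 2: Dover 3, Kenton 3, Fairview 2, Linden 1. Linden has the fewest and is eliminated.
Round 3: Kenton 4, Dover 3, Fairview 2. Fairview has the fewest and is eliminated.
Round 4: Dover 5, Kenton 4. Dover has a majority.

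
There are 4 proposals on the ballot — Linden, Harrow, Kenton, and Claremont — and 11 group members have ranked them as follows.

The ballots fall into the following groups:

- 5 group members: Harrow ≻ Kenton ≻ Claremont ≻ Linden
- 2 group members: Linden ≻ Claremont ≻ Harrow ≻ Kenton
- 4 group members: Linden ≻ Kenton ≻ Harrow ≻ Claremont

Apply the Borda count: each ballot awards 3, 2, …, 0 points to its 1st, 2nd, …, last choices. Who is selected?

Borda scores:
  Linden: 5·0 + 2·3 + 4·3 = 18
  Harrow: 5·3 + 2·1 + 4·1 = 21
  Kenton: 5·2 + 2·0 + 4·2 = 18
  Claremont: 5·1 + 2·2 + 4·0 = 9
Harrow has the highest total.

Harrow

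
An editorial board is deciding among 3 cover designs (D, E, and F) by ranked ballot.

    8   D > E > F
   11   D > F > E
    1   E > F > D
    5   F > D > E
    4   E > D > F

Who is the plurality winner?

First-place vote totals:
  D: 19
  E: 5
  F: 5
D has the most first-place votes.

D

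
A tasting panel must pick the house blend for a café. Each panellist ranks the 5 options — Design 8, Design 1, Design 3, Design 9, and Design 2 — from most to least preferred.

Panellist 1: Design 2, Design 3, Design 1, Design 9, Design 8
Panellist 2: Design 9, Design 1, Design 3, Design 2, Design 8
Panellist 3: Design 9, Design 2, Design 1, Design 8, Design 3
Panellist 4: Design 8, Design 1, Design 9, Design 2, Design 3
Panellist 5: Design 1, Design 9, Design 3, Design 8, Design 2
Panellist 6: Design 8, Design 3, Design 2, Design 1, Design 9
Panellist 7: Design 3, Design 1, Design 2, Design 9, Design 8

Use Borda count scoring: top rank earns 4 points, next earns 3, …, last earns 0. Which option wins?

Design 1

Borda scores:
  Design 8: 0 + 0 + 1 + 4 + 1 + 4 + 0 = 10
  Design 1: 2 + 3 + 2 + 3 + 4 + 1 + 3 = 18
  Design 3: 3 + 2 + 0 + 0 + 2 + 3 + 4 = 14
  Design 9: 1 + 4 + 4 + 2 + 3 + 0 + 1 = 15
  Design 2: 4 + 1 + 3 + 1 + 0 + 2 + 2 = 13
Design 1 has the highest total.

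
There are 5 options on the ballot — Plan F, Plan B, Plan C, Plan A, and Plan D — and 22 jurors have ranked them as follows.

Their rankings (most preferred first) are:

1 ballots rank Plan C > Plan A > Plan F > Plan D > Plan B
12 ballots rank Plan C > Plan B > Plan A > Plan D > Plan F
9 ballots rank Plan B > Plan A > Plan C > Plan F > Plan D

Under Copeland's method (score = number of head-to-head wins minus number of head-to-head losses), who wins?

Plan C

Pairwise results:
  Plan F vs Plan B: Plan B wins 21–1.
  Plan F vs Plan C: Plan C wins 22–0.
  Plan F vs Plan A: Plan A wins 22–0.
  Plan F vs Plan D: Plan D wins 12–10.
  Plan B vs Plan C: Plan C wins 13–9.
  Plan B vs Plan A: Plan B wins 21–1.
  Plan B vs Plan D: Plan B wins 21–1.
  Plan C vs Plan A: Plan C wins 13–9.
  Plan C vs Plan D: Plan C wins 22–0.
  Plan A vs Plan D: Plan A wins 22–0.
Copeland scores (wins − losses):
  Plan F: 0 − 4 = -4
  Plan B: 3 − 1 = 2
  Plan C: 4 − 0 = 4
  Plan A: 2 − 2 = 0
  Plan D: 1 − 3 = -2
Plan C has the best Copeland score.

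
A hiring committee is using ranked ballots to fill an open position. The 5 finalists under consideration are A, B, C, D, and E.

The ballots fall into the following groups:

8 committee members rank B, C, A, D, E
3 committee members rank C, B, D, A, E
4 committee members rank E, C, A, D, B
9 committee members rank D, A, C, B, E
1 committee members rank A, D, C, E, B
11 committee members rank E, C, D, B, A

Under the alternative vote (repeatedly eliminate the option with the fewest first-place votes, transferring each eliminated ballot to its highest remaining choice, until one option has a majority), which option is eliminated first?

Round 1: E 15, D 9, B 8, C 3, A 1. A has the fewest and is eliminated.
Round 2: E 15, D 10, B 8, C 3. C has the fewest and is eliminated.
Round 3: E 15, B 11, D 10. D has the fewest and is eliminated.
Round 4: B 20, E 16. B has a majority.

A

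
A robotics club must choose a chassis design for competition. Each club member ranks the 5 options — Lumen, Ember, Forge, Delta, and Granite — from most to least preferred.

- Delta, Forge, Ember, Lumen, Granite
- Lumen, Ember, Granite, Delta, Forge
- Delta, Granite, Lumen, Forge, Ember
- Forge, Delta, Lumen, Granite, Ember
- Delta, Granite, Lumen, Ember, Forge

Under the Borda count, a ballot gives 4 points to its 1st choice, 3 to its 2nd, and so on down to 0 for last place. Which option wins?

Borda scores:
  Lumen: 1 + 4 + 2 + 2 + 2 = 11
  Ember: 2 + 3 + 0 + 0 + 1 = 6
  Forge: 3 + 0 + 1 + 4 + 0 = 8
  Delta: 4 + 1 + 4 + 3 + 4 = 16
  Granite: 0 + 2 + 3 + 1 + 3 = 9
Delta has the highest total.

Delta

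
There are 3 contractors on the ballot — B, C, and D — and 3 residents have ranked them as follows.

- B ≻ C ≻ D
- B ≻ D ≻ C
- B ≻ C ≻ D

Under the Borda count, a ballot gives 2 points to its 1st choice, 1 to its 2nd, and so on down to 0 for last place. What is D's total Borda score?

1

Borda scores:
  B: 2 + 2 + 2 = 6
  C: 1 + 0 + 1 = 2
  D: 0 + 1 + 0 = 1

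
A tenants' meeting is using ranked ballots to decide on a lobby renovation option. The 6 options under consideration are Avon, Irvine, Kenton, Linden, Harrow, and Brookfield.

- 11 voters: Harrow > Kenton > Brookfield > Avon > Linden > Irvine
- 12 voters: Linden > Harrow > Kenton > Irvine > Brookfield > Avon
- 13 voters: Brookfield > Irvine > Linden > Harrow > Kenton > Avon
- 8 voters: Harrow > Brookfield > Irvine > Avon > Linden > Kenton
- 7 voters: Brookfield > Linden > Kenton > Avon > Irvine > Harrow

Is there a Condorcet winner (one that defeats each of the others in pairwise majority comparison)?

No

Head-to-head results (51 voters total):
Avon vs Irvine: Irvine wins 33–18.
Avon vs Kenton: Kenton wins 43–8.
Avon vs Linden: Linden wins 32–19.
Avon vs Harrow: Harrow wins 44–7.
Avon vs Brookfield: Brookfield wins 51–0.
Irvine vs Kenton: Kenton wins 30–21.
Irvine vs Linden: Linden wins 30–21.
Irvine vs Harrow: Harrow wins 31–20.
Irvine vs Brookfield: Brookfield wins 39–12.
Kenton vs Linden: Linden wins 40–11.
Kenton vs Harrow: Harrow wins 44–7.
Kenton vs Brookfield: Brookfield wins 28–23.
Linden vs Harrow: Linden wins 32–19.
Linden vs Brookfield: Brookfield wins 39–12.
Harrow vs Brookfield: Harrow wins 31–20.
No candidate beats all others: Linden beats Harrow beats Brookfield beats Linden, a majority cycle.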